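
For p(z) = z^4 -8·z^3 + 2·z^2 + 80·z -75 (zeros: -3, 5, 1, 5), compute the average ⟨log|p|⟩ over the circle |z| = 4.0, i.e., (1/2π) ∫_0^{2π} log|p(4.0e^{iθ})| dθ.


Zeros: -3, 1, 5, 5; r = 4.0.
Inside |z| < r: -3, 1. Outside (|z| ≥ r): 5, 5.
p(0) = -75, so log|p(0)| = log(75) = 4.3175.
Apply Jensen: I(r) = log|p(0)| + Σ_k log(r/|z_k|), summed over zeros inside |z| < r.
  log(r/|z_k|) for z_k = -3: log(4.0/3) = 0.2877
  log(r/|z_k|) for z_k = 1: log(4.0/1) = 1.3863
  Outside zeros (5, 5) contribute nothing to the Jensen sum.
Sum over inside zeros: 1.6740.
I(r) = log|p(0)| + (inside sum) = 4.3175 + 1.6740 = 5.9915.
Note: since some zeros are outside |z| ≤ r, the simplified n·log(r) form does NOT apply — only the inside zeros contribute.

I(r) ≈ 5.9915.


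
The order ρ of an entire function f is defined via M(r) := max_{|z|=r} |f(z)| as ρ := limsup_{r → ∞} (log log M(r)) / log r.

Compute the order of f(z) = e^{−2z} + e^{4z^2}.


Each summand is entire of order 1 and 2 respectively (as in the single-exponential case). The order of a sum is at most the max of the orders, so ρ ≤ 2. For the lower bound: on |z|=r choose arg z so that 4z^2 is real positive; then |e^{4z^2}| = e^{4r^2} while |e^{-2z}| ≤ e^{2r^1} = o(e^{4r^2}). So |f| ≥ e^{4r^2}(1 − o(1)) and ρ ≥ 2. Hence ρ = max(1, 2) = 2.
Therefore ρ = 2.

Order ρ = 2.


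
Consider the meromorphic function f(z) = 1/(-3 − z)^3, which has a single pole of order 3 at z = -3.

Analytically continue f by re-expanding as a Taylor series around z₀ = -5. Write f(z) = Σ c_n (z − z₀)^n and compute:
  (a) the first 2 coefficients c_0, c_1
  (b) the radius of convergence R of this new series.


Let w = z − z₀, so z = z₀ + w.
Then -3 − z = -3 − (z₀ + w) = (-3 − z₀) − w = 2 − w.
f(z) = 1/(2 − w)^3 = (1/(2)^3) · (1 − w/(2))^{−3}.
By the binomial series (1−u)^{−3} = Σ_{n≥0} C(n+2, 2) u^n for |u|<1, with u = w/(2):
  c_n = C(n+2, 2) / (2)^(n+3).
  c_0 = 1/(2)^3 = 1/8.
  c_1 = 3/(2)^4 = 3/16.
The series is valid for |w/d| < 1, i.e. |z − z₀| < |d|.
Radius of convergence: R = |-3 − z₀| = |2| = 2 (distance from z₀ to the singularity z = -3).

c_0 = 1/8, c_1 = 3/16; R = 2.


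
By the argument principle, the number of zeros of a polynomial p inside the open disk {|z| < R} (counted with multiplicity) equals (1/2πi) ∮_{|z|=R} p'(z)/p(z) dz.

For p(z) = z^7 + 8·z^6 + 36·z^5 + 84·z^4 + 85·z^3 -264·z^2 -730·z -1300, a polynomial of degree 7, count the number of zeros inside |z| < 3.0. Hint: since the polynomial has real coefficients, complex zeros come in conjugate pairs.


The zeros of p are: 2, (-1 + 3i), (-1 - 3i), (-1 + 2i), (-1 - 2i), (-3 + 2i), (-3 - 2i).
Their magnitudes are: 2, 3.162, 3.162, 2.236, 2.236, 3.606, 3.606.
Zeros with |z| < R = 3.0: 2, (-1 + 2i), (-1 - 2i).
Count = 3.
By the argument principle, (1/2πi) ∮_{|z|=R} p'(z)/p(z) dz equals exactly this count.

Number of zeros inside |z| < 3.0: 3.


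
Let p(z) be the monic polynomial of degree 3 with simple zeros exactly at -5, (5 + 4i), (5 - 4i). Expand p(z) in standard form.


The polynomial is p(z) = ∏_{α ∈ S} (z − α), where S = {-5, (5 + 4i), (5 - 4i)}.
Expanding the product yields: p(z) = z^3 -5·z^2 -9·z + 205.
Note conjugate pairs combine to real quadratics: (z − (5+4i))(z − (5−4i)) = z² − 10z + 41.
The resulting polynomial has degree 3 and real coefficients as required.

p(z) = z^3 -5·z^2 -9·z + 205.


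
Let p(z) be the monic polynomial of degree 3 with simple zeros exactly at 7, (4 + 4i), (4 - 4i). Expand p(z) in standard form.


The polynomial is p(z) = ∏_{α ∈ S} (z − α), where S = {7, (4 + 4i), (4 - 4i)}.
Expanding the product yields: p(z) = z^3 -15·z^2 + 88·z -224.
Note conjugate pairs combine to real quadratics: (z − (4+4i))(z − (4−4i)) = z² − 8z + 32.
The resulting polynomial has degree 3 and real coefficients as required.

p(z) = z^3 -15·z^2 + 88·z -224.


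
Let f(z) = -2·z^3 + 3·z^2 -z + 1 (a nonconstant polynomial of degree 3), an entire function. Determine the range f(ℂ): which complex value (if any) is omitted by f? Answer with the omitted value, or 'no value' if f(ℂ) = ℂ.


Little Picard bounds the complement of f(ℂ) to at most one point.
For every w ∈ ℂ, the equation p(z) − w = 0 is a nonconstant polynomial in z and hence has at least one root by the fundamental theorem of algebra. So p is surjective onto ℂ, omitting no value.

Omitted value: no value.


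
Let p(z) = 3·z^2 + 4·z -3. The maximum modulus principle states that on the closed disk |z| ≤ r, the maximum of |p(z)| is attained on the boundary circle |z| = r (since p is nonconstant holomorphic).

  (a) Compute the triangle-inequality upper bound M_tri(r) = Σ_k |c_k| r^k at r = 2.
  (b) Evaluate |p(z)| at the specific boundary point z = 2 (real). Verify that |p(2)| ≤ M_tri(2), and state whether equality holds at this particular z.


Coefficients: c_0 = -3, c_1 = 4, c_2 = 3. Radius r = 2.
Part (a). Triangle bound: M_tri(r) = Σ_k |c_k| r^k
  = |-3|·2^0 + |4|·2^1 + |3|·2^2
  = 3 + 8 + 12 = 23.
This bounds M(r) := max_{|z|=r} |p(z)| from above; equality holds iff all terms c_k z^k can be made to align in phase at a single z on |z|=r.
Part (b). At z = 2 (real, on the circle |z| = r):
  p(2) = (-3)·2^0 + (4)·2^1 + (3)·2^2 = 17.
  |p(2)| = 17.
Check: |p(2)| = 17 ≤ 23 = M_tri(2). ✓ Equality does not hold at z = 2 (the coefficients have mixed signs, so the terms do not all align in phase there).

M_tri(2) = 23; |p(2)| = 17; equality at z=2: no.


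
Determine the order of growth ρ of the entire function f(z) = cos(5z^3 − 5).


Write cos(w) = (e^{iw} ± e^{−iw})/(2 or 2i), so |cos(w)| ≤ e^{|w|}. With w = 5z^3 − 5, |w| ≤ 5r^3 + 5 on |z|=r, giving M(r) ≤ e^{5r^3 + 5} and ρ ≤ 3. For the lower bound, choose z on |z|=r with 5z^3 purely imaginary of modulus 5r^3; then |cos(5z^3 − 5)| grows like e^{5r^3}/2, so ρ ≥ 3. Hence ρ = 3.
Therefore ρ = 3.

Order ρ = 3.


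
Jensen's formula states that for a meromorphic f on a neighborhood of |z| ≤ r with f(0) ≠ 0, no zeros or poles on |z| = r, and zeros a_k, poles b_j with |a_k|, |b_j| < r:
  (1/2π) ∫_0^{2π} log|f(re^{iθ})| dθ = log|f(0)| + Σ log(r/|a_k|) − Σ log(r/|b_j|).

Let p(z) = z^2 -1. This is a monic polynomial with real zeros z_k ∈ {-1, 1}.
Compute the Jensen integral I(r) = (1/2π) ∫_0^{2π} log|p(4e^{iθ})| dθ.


Zeros: -1, 1; r = 4.
Inside |z| < r: -1, 1. Outside (|z| ≥ r): ∅.
p(0) = -1, so log|p(0)| = log(1) = 0.0000.
Apply Jensen: I(r) = log|p(0)| + Σ_k log(r/|z_k|), summed over zeros inside |z| < r.
  log(r/|z_k|) for z_k = -1: log(4/1) = 1.3863
  log(r/|z_k|) for z_k = 1: log(4/1) = 1.3863
Sum over inside zeros: 2.7726.
I(r) = log|p(0)| + (inside sum) = 0.0000 + 2.7726 = 2.7726.
Closed form (all zeros inside, monic): I(r) = n·log(r) = 2·log(4) = 2.7726. ✓

I(r) ≈ 2.7726.


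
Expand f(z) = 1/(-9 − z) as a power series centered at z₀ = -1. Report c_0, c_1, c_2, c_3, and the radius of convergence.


Let w = z − z₀, so z = z₀ + w.
Then -9 − z = -9 − (z₀ + w) = (-9 − z₀) − w = -8 − w.
f(z) = 1/(-8 − w) = (1/(-8)) · 1/(1 − w/(-8)) = Σ_{n≥0} w^n / (-8)^(n+1).
So c_n = 1/(-8)^(n+1):
  c_0 = 1/(-8)^1 = -1/8.
  c_1 = 1/(-8)^2 = 1/64.
  c_2 = 1/(-8)^3 = -1/512.
  c_3 = 1/(-8)^4 = 1/4096.
The series is valid for |w/d| < 1, i.e. |z − z₀| < |d|.
Radius of convergence: R = |-9 − z₀| = |-8| = 8 (distance from z₀ to the singularity z = -9).

c_0 = -1/8, c_1 = 1/64, c_2 = -1/512, c_3 = 1/4096; R = 8.


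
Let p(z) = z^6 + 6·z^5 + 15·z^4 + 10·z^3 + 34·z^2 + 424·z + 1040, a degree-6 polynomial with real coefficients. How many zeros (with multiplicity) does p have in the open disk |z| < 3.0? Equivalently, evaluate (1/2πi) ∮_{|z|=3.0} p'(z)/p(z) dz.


The zeros of p are: (-3 + 1i), (-3 - 1i), (2 + 2i), (2 - 2i), (-2 + 3i), (-2 - 3i).
Their magnitudes are: 3.162, 3.162, 2.828, 2.828, 3.606, 3.606.
Zeros with |z| < R = 3.0: (2 + 2i), (2 - 2i).
Count = 2.
By the argument principle, (1/2πi) ∮_{|z|=R} p'(z)/p(z) dz equals exactly this count.

Number of zeros inside |z| < 3.0: 2.


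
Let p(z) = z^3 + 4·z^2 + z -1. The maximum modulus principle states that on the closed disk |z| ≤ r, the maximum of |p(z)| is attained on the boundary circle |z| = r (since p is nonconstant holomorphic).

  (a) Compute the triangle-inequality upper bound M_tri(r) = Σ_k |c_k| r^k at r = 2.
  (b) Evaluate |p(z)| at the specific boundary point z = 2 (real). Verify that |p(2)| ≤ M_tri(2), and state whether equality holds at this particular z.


Coefficients: c_0 = -1, c_1 = 1, c_2 = 4, c_3 = 1. Radius r = 2.
Part (a). Triangle bound: M_tri(r) = Σ_k |c_k| r^k
  = |-1|·2^0 + |1|·2^1 + |4|·2^2 + |1|·2^3
  = 1 + 2 + 16 + 8 = 27.
This bounds M(r) := max_{|z|=r} |p(z)| from above; equality holds iff all terms c_k z^k can be made to align in phase at a single z on |z|=r.
Part (b). At z = 2 (real, on the circle |z| = r):
  p(2) = (-1)·2^0 + (1)·2^1 + (4)·2^2 + (1)·2^3 = 25.
  |p(2)| = 25.
Check: |p(2)| = 25 ≤ 27 = M_tri(2). ✓ Equality does not hold at z = 2 (the coefficients have mixed signs, so the terms do not all align in phase there).

M_tri(2) = 27; |p(2)| = 25; equality at z=2: no.


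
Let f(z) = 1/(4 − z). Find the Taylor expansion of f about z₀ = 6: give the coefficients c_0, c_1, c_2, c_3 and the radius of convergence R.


Let w = z − z₀, so z = z₀ + w.
Then 4 − z = 4 − (z₀ + w) = (4 − z₀) − w = -2 − w.
f(z) = 1/(-2 − w) = (1/(-2)) · 1/(1 − w/(-2)) = Σ_{n≥0} w^n / (-2)^(n+1).
So c_n = 1/(-2)^(n+1):
  c_0 = 1/(-2)^1 = -1/2.
  c_1 = 1/(-2)^2 = 1/4.
  c_2 = 1/(-2)^3 = -1/8.
  c_3 = 1/(-2)^4 = 1/16.
The series is valid for |w/d| < 1, i.e. |z − z₀| < |d|.
Radius of convergence: R = |4 − z₀| = |-2| = 2 (distance from z₀ to the singularity z = 4).

c_0 = -1/2, c_1 = 1/4, c_2 = -1/8, c_3 = 1/16; R = 2.


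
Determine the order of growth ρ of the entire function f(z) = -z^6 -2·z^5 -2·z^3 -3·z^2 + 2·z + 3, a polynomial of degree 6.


|f(z)| ≤ Σ|c_k|·r^k = O(r^6) as r → ∞. Polynomial growth is O(e^{r^ε}) for every ε > 0 (since r^6/e^{r^ε} → 0), so ρ ≤ ε for all ε > 0, i.e. ρ = 0. Every nonconstant polynomial has order 0.
Therefore ρ = 0.

Order ρ = 0.


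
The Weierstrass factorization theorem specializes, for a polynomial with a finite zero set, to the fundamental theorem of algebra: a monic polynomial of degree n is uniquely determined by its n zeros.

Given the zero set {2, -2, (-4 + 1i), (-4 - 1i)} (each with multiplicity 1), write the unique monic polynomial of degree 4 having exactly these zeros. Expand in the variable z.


The polynomial is p(z) = ∏_{α ∈ S} (z − α), where S = {2, -2, (-4 + 1i), (-4 - 1i)}.
Expanding the product yields: p(z) = z^4 + 8·z^3 + 13·z^2 -32·z -68.
Note conjugate pairs combine to real quadratics: (z − (-4+1i))(z − (-4−1i)) = z² + 8z + 17.
The resulting polynomial has degree 4 and real coefficients as required.

p(z) = z^4 + 8·z^3 + 13·z^2 -32·z -68.


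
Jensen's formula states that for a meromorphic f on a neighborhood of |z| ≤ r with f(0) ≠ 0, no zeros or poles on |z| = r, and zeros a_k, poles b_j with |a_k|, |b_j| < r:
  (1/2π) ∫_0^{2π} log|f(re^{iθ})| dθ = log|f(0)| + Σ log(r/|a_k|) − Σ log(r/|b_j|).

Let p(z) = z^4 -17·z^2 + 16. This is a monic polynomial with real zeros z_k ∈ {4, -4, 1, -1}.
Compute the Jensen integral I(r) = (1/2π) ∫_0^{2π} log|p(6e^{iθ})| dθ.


Zeros: -4, -1, 1, 4; r = 6.
Inside |z| < r: -4, -1, 1, 4. Outside (|z| ≥ r): ∅.
p(0) = 16, so log|p(0)| = log(16) = 2.7726.
Apply Jensen: I(r) = log|p(0)| + Σ_k log(r/|z_k|), summed over zeros inside |z| < r.
  log(r/|z_k|) for z_k = 4: log(6/4) = 0.4055
  log(r/|z_k|) for z_k = -4: log(6/4) = 0.4055
  log(r/|z_k|) for z_k = 1: log(6/1) = 1.7918
  log(r/|z_k|) for z_k = -1: log(6/1) = 1.7918
Sum over inside zeros: 4.3944.
I(r) = log|p(0)| + (inside sum) = 2.7726 + 4.3944 = 7.1670.
Closed form (all zeros inside, monic): I(r) = n·log(r) = 4·log(6) = 7.1670. ✓

I(r) ≈ 7.1670.


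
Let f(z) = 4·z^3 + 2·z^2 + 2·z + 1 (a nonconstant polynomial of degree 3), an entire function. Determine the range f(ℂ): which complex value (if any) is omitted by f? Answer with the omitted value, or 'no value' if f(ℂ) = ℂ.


Little Picard bounds the complement of f(ℂ) to at most one point.
For every w ∈ ℂ, the equation p(z) − w = 0 is a nonconstant polynomial in z and hence has at least one root by the fundamental theorem of algebra. So p is surjective onto ℂ, omitting no value.

Omitted value: no value.


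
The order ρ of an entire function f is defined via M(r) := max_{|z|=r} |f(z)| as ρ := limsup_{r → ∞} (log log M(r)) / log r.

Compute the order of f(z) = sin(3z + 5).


sin(w) is a linear combination of e^{iw} and e^{−iw} (or e^w, e^{−w} in the hyperbolic case), so |sin(w)| ≤ e^{|w|}. With w = 3z + 5, |w| ≤ 3|z| + 5 = 3r + 5 on |z| = r, giving M(r) ≤ e^{3r + 5}, so ρ ≤ 1. On a suitable ray (z = it for sin/cos; z = t for sinh/cosh, t real → ∞), |sin(3z + 5)| grows like e^{3|t|}/2, so ρ ≥ 1. Hence ρ = 1.
Therefore ρ = 1.

Order ρ = 1.


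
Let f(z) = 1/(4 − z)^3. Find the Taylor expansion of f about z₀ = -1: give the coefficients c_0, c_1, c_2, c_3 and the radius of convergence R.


Let w = z − z₀, so z = z₀ + w.
Then 4 − z = 4 − (z₀ + w) = (4 − z₀) − w = 5 − w.
f(z) = 1/(5 − w)^3 = (1/(5)^3) · (1 − w/(5))^{−3}.
By the binomial series (1−u)^{−3} = Σ_{n≥0} C(n+2, 2) u^n for |u|<1, with u = w/(5):
  c_n = C(n+2, 2) / (5)^(n+3).
  c_0 = 1/(5)^3 = 1/125.
  c_1 = 3/(5)^4 = 3/625.
  c_2 = 6/(5)^5 = 6/3125.
  c_3 = 10/(5)^6 = 2/3125.
The series is valid for |w/d| < 1, i.e. |z − z₀| < |d|.
Radius of convergence: R = |4 − z₀| = |5| = 5 (distance from z₀ to the singularity z = 4).

c_0 = 1/125, c_1 = 3/625, c_2 = 6/3125, c_3 = 2/3125; R = 5.


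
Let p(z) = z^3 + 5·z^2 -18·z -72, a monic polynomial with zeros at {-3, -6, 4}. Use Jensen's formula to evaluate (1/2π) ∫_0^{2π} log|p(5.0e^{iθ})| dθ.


Zeros: -6, -3, 4; r = 5.0.
Inside |z| < r: -3, 4. Outside (|z| ≥ r): -6.
p(0) = -72, so log|p(0)| = log(72) = 4.2767.
Apply Jensen: I(r) = log|p(0)| + Σ_k log(r/|z_k|), summed over zeros inside |z| < r.
  log(r/|z_k|) for z_k = -3: log(5.0/3) = 0.5108
  log(r/|z_k|) for z_k = 4: log(5.0/4) = 0.2231
  Outside zeros (-6) contribute nothing to the Jensen sum.
Sum over inside zeros: 0.7340.
I(r) = log|p(0)| + (inside sum) = 4.2767 + 0.7340 = 5.0106.
Note: since some zeros are outside |z| ≤ r, the simplified n·log(r) form does NOT apply — only the inside zeros contribute.

I(r) ≈ 5.0106.


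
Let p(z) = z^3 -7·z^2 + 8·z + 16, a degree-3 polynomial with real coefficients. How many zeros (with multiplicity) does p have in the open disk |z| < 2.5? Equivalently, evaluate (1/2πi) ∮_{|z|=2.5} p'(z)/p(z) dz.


The zeros of p are: 4, 4, -1.
Their magnitudes are: 4, 4, 1.
Zeros with |z| < R = 2.5: -1.
Count = 1.
By the argument principle, (1/2πi) ∮_{|z|=R} p'(z)/p(z) dz equals exactly this count.

Number of zeros inside |z| < 2.5: 1.


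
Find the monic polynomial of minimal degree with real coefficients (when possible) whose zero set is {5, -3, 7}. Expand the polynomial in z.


The polynomial is p(z) = ∏_{α ∈ S} (z − α), where S = {5, -3, 7}.
Expanding the product yields: p(z) = z^3 -9·z^2 -z + 105.
The resulting polynomial has degree 3 and real coefficients as required.

p(z) = z^3 -9·z^2 -z + 105.


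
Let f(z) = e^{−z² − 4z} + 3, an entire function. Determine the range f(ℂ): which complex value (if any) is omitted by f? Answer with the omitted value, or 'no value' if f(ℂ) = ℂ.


Little Picard bounds the complement of f(ℂ) to at most one point.
The exponent g(z) = −z² − 4z is a nonconstant polynomial, hence surjective onto ℂ. So e^{g(z)} takes every value in {e^w : w ∈ ℂ} = ℂ ∖ {0}. Adding 3 shifts the range to ℂ ∖ {3}. f omits exactly 3.

Omitted value: 3.


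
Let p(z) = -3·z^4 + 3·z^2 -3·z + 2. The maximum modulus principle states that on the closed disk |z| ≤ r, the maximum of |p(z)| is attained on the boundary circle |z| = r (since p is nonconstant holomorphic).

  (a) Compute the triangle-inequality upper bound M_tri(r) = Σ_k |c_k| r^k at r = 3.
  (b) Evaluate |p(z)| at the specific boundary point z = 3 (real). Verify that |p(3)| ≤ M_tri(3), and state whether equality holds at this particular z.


Coefficients: c_0 = 2, c_1 = -3, c_2 = 3, c_3 = 0, c_4 = -3. Radius r = 3.
Part (a). Triangle bound: M_tri(r) = Σ_k |c_k| r^k
  = |2|·3^0 + |-3|·3^1 + |3|·3^2 + |0|·3^3 + |-3|·3^4
  = 2 + 9 + 27 + 0 + 243 = 281.
This bounds M(r) := max_{|z|=r} |p(z)| from above; equality holds iff all terms c_k z^k can be made to align in phase at a single z on |z|=r.
Part (b). At z = 3 (real, on the circle |z| = r):
  p(3) = (2)·3^0 + (-3)·3^1 + (3)·3^2 + (0)·3^3 + (-3)·3^4 = -223.
  |p(3)| = 223.
Check: |p(3)| = 223 ≤ 281 = M_tri(3). ✓ Equality does not hold at z = 3 (the coefficients have mixed signs, so the terms do not all align in phase there).

M_tri(3) = 281; |p(3)| = 223; equality at z=3: no.


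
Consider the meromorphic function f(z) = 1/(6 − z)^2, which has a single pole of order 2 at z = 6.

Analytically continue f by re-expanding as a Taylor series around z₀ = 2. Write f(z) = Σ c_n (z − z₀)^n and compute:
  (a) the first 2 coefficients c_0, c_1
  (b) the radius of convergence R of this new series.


Let w = z − z₀, so z = z₀ + w.
Then 6 − z = 6 − (z₀ + w) = (6 − z₀) − w = 4 − w.
f(z) = 1/(4 − w)^2 = (1/(4)^2) · (1 − w/(4))^{−2}.
By the binomial series (1−u)^{−2} = Σ_{n≥0} C(n+1, 1) u^n for |u|<1, with u = w/(4):
  c_n = C(n+1, 1) / (4)^(n+2).
  c_0 = 1/(4)^2 = 1/16.
  c_1 = 2/(4)^3 = 1/32.
The series is valid for |w/d| < 1, i.e. |z − z₀| < |d|.
Radius of convergence: R = |6 − z₀| = |4| = 4 (distance from z₀ to the singularity z = 6).

c_0 = 1/16, c_1 = 1/32; R = 4.


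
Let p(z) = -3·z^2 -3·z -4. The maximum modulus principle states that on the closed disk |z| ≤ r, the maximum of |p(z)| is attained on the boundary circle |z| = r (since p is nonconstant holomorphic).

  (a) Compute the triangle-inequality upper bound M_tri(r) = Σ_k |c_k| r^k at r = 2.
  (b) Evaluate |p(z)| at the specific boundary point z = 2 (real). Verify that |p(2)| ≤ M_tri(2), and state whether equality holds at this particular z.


Coefficients: c_0 = -4, c_1 = -3, c_2 = -3. Radius r = 2.
Part (a). Triangle bound: M_tri(r) = Σ_k |c_k| r^k
  = |-4|·2^0 + |-3|·2^1 + |-3|·2^2
  = 4 + 6 + 12 = 22.
This bounds M(r) := max_{|z|=r} |p(z)| from above; equality holds iff all terms c_k z^k can be made to align in phase at a single z on |z|=r.
Part (b). At z = 2 (real, on the circle |z| = r):
  p(2) = (-4)·2^0 + (-3)·2^1 + (-3)·2^2 = -22.
  |p(2)| = 22.
Since all nonzero coefficients share the same sign, |p(2)| = 22 = M_tri(2); the triangle bound is attained at z = 2, so in fact M(r) = 22.

M_tri(2) = 22; |p(2)| = 22; equality at z=2: yes.


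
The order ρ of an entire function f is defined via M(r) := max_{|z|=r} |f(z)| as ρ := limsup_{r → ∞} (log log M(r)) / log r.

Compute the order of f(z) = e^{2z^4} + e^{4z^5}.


Each summand is entire of order 4 and 5 respectively (as in the single-exponential case). The order of a sum is at most the max of the orders, so ρ ≤ 5. For the lower bound: on |z|=r choose arg z so that 4z^5 is real positive; then |e^{4z^5}| = e^{4r^5} while |e^{2z^4}| ≤ e^{2r^4} = o(e^{4r^5}). So |f| ≥ e^{4r^5}(1 − o(1)) and ρ ≥ 5. Hence ρ = max(4, 5) = 5.
Therefore ρ = 5.

Order ρ = 5.


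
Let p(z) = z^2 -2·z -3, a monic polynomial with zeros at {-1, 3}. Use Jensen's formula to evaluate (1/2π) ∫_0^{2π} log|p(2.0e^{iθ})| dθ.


Zeros: -1, 3; r = 2.0.
Inside |z| < r: -1. Outside (|z| ≥ r): 3.
p(0) = -3, so log|p(0)| = log(3) = 1.0986.
Apply Jensen: I(r) = log|p(0)| + Σ_k log(r/|z_k|), summed over zeros inside |z| < r.
  log(r/|z_k|) for z_k = -1: log(2.0/1) = 0.6931
  Outside zeros (3) contribute nothing to the Jensen sum.
Sum over inside zeros: 0.6931.
I(r) = log|p(0)| + (inside sum) = 1.0986 + 0.6931 = 1.7918.
Note: since some zeros are outside |z| ≤ r, the simplified n·log(r) form does NOT apply — only the inside zeros contribute.

I(r) ≈ 1.7918.


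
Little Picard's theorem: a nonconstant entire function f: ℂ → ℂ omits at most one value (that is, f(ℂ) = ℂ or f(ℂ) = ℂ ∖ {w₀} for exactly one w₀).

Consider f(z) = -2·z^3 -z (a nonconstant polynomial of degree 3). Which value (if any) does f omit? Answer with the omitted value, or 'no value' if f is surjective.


Little Picard bounds the complement of f(ℂ) to at most one point.
For every w ∈ ℂ, the equation p(z) − w = 0 is a nonconstant polynomial in z and hence has at least one root by the fundamental theorem of algebra. So p is surjective onto ℂ, omitting no value.

Omitted value: no value.


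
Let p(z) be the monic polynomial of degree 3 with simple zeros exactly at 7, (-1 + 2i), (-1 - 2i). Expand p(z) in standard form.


The polynomial is p(z) = ∏_{α ∈ S} (z − α), where S = {7, (-1 + 2i), (-1 - 2i)}.
Expanding the product yields: p(z) = z^3 -5·z^2 -9·z -35.
Note conjugate pairs combine to real quadratics: (z − (-1+2i))(z − (-1−2i)) = z² + 2z + 5.
The resulting polynomial has degree 3 and real coefficients as required.

p(z) = z^3 -5·z^2 -9·z -35.


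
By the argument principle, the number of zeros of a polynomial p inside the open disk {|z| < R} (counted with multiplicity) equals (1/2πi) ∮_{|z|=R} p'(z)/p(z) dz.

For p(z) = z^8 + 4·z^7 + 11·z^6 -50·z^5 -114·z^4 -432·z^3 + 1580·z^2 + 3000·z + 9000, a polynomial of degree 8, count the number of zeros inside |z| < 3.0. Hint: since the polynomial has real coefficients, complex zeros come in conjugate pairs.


The zeros of p are: (-1 + 2i), (-1 - 2i), (3 + 1i), (3 - 1i), (-1 + 3i), (-1 - 3i), (-3 + 3i), (-3 - 3i).
Their magnitudes are: 2.236, 2.236, 3.162, 3.162, 3.162, 3.162, 4.243, 4.243.
Zeros with |z| < R = 3.0: (-1 + 2i), (-1 - 2i).
Count = 2.
By the argument principle, (1/2πi) ∮_{|z|=R} p'(z)/p(z) dz equals exactly this count.

Number of zeros inside |z| < 3.0: 2.


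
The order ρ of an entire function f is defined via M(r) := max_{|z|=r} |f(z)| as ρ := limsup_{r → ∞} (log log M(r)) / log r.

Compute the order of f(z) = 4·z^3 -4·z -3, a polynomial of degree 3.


|f(z)| ≤ Σ|c_k|·r^k = O(r^3) as r → ∞. Polynomial growth is O(e^{r^ε}) for every ε > 0 (since r^3/e^{r^ε} → 0), so ρ ≤ ε for all ε > 0, i.e. ρ = 0. Every nonconstant polynomial has order 0.
Therefore ρ = 0.

Order ρ = 0.


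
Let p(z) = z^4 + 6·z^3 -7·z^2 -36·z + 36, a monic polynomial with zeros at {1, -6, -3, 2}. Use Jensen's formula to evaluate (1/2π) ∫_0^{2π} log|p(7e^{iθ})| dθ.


Zeros: -6, -3, 1, 2; r = 7.
Inside |z| < r: -6, -3, 1, 2. Outside (|z| ≥ r): ∅.
p(0) = 36, so log|p(0)| = log(36) = 3.5835.
Apply Jensen: I(r) = log|p(0)| + Σ_k log(r/|z_k|), summed over zeros inside |z| < r.
  log(r/|z_k|) for z_k = 1: log(7/1) = 1.9459
  log(r/|z_k|) for z_k = -6: log(7/6) = 0.1542
  log(r/|z_k|) for z_k = -3: log(7/3) = 0.8473
  log(r/|z_k|) for z_k = 2: log(7/2) = 1.2528
Sum over inside zeros: 4.2001.
I(r) = log|p(0)| + (inside sum) = 3.5835 + 4.2001 = 7.7836.
Closed form (all zeros inside, monic): I(r) = n·log(r) = 4·log(7) = 7.7836. ✓

I(r) ≈ 7.7836.


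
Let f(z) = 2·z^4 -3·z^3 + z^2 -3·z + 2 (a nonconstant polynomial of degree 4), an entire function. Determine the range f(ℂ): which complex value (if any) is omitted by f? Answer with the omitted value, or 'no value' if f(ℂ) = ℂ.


Little Picard bounds the complement of f(ℂ) to at most one point.
For every w ∈ ℂ, the equation p(z) − w = 0 is a nonconstant polynomial in z and hence has at least one root by the fundamental theorem of algebra. So p is surjective onto ℂ, omitting no value.

Omitted value: no value.


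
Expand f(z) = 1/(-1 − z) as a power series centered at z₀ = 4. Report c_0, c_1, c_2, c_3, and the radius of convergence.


Let w = z − z₀, so z = z₀ + w.
Then -1 − z = -1 − (z₀ + w) = (-1 − z₀) − w = -5 − w.
f(z) = 1/(-5 − w) = (1/(-5)) · 1/(1 − w/(-5)) = Σ_{n≥0} w^n / (-5)^(n+1).
So c_n = 1/(-5)^(n+1):
  c_0 = 1/(-5)^1 = -1/5.
  c_1 = 1/(-5)^2 = 1/25.
  c_2 = 1/(-5)^3 = -1/125.
  c_3 = 1/(-5)^4 = 1/625.
The series is valid for |w/d| < 1, i.e. |z − z₀| < |d|.
Radius of convergence: R = |-1 − z₀| = |-5| = 5 (distance from z₀ to the singularity z = -1).

c_0 = -1/5, c_1 = 1/25, c_2 = -1/125, c_3 = 1/625; R = 5.


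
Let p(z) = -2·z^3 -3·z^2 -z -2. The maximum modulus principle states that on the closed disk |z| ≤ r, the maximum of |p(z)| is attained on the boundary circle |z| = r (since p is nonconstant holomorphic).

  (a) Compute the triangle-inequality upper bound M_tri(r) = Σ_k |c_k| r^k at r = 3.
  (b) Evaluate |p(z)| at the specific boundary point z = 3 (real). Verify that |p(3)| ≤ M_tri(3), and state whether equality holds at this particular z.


Coefficients: c_0 = -2, c_1 = -1, c_2 = -3, c_3 = -2. Radius r = 3.
Part (a). Triangle bound: M_tri(r) = Σ_k |c_k| r^k
  = |-2|·3^0 + |-1|·3^1 + |-3|·3^2 + |-2|·3^3
  = 2 + 3 + 27 + 54 = 86.
This bounds M(r) := max_{|z|=r} |p(z)| from above; equality holds iff all terms c_k z^k can be made to align in phase at a single z on |z|=r.
Part (b). At z = 3 (real, on the circle |z| = r):
  p(3) = (-2)·3^0 + (-1)·3^1 + (-3)·3^2 + (-2)·3^3 = -86.
  |p(3)| = 86.
Since all nonzero coefficients share the same sign, |p(3)| = 86 = M_tri(3); the triangle bound is attained at z = 3, so in fact M(r) = 86.

M_tri(3) = 86; |p(3)| = 86; equality at z=3: yes.


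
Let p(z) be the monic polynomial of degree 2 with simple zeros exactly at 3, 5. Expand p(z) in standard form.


The polynomial is p(z) = ∏_{α ∈ S} (z − α), where S = {3, 5}.
Expanding the product yields: p(z) = z^2 -8·z + 15.
The resulting polynomial has degree 2 and real coefficients as required.

p(z) = z^2 -8·z + 15.


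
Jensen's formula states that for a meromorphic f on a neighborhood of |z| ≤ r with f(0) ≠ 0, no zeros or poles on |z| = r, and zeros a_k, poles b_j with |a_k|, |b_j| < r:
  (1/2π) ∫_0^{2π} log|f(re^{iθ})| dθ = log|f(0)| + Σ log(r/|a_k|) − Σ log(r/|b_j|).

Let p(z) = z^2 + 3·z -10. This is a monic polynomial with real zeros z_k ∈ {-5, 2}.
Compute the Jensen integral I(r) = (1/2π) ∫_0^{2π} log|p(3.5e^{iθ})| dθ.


Zeros: -5, 2; r = 3.5.
Inside |z| < r: 2. Outside (|z| ≥ r): -5.
p(0) = -10, so log|p(0)| = log(10) = 2.3026.
Apply Jensen: I(r) = log|p(0)| + Σ_k log(r/|z_k|), summed over zeros inside |z| < r.
  log(r/|z_k|) for z_k = 2: log(3.5/2) = 0.5596
  Outside zeros (-5) contribute nothing to the Jensen sum.
Sum over inside zeros: 0.5596.
I(r) = log|p(0)| + (inside sum) = 2.3026 + 0.5596 = 2.8622.
Note: since some zeros are outside |z| ≤ r, the simplified n·log(r) form does NOT apply — only the inside zeros contribute.

I(r) ≈ 2.8622.


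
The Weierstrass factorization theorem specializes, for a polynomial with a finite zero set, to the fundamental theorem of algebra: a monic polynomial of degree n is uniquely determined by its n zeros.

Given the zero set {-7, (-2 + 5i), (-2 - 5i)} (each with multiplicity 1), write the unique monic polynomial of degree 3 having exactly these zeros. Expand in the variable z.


The polynomial is p(z) = ∏_{α ∈ S} (z − α), where S = {-7, (-2 + 5i), (-2 - 5i)}.
Expanding the product yields: p(z) = z^3 + 11·z^2 + 57·z + 203.
Note conjugate pairs combine to real quadratics: (z − (-2+5i))(z − (-2−5i)) = z² + 4z + 29.
The resulting polynomial has degree 3 and real coefficients as required.

p(z) = z^3 + 11·z^2 + 57·z + 203.


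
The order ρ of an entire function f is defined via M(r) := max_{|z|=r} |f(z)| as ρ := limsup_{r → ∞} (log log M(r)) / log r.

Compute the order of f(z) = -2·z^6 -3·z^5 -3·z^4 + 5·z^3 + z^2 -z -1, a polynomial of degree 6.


|f(z)| ≤ Σ|c_k|·r^k = O(r^6) as r → ∞. Polynomial growth is O(e^{r^ε}) for every ε > 0 (since r^6/e^{r^ε} → 0), so ρ ≤ ε for all ε > 0, i.e. ρ = 0. Every nonconstant polynomial has order 0.
Therefore ρ = 0.

Order ρ = 0.


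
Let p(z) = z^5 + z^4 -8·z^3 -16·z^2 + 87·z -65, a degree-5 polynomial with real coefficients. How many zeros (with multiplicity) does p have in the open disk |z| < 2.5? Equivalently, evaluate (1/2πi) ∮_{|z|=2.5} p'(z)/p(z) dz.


The zeros of p are: (2 + 1i), (2 - 1i), 1, (-3 + 2i), (-3 - 2i).
Their magnitudes are: 2.236, 2.236, 1, 3.606, 3.606.
Zeros with |z| < R = 2.5: (2 + 1i), (2 - 1i), 1.
Count = 3.
By the argument principle, (1/2πi) ∮_{|z|=R} p'(z)/p(z) dz equals exactly this count.

Number of zeros inside |z| < 2.5: 3.


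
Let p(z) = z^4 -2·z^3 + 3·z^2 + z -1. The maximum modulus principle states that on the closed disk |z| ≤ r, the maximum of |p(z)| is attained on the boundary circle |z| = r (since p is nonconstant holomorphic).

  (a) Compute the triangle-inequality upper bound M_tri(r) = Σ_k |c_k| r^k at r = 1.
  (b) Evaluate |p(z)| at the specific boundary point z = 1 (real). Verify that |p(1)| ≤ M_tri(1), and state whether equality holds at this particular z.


Coefficients: c_0 = -1, c_1 = 1, c_2 = 3, c_3 = -2, c_4 = 1. Radius r = 1.
Part (a). Triangle bound: M_tri(r) = Σ_k |c_k| r^k
  = |-1|·1^0 + |1|·1^1 + |3|·1^2 + |-2|·1^3 + |1|·1^4
  = 1 + 1 + 3 + 2 + 1 = 8.
This bounds M(r) := max_{|z|=r} |p(z)| from above; equality holds iff all terms c_k z^k can be made to align in phase at a single z on |z|=r.
Part (b). At z = 1 (real, on the circle |z| = r):
  p(1) = (-1)·1^0 + (1)·1^1 + (3)·1^2 + (-2)·1^3 + (1)·1^4 = 2.
  |p(1)| = 2.
Check: |p(1)| = 2 ≤ 8 = M_tri(1). ✓ Equality does not hold at z = 1 (the coefficients have mixed signs, so the terms do not all align in phase there).

M_tri(1) = 8; |p(1)| = 2; equality at z=1: no.


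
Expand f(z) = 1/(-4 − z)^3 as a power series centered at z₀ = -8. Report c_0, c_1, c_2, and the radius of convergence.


Let w = z − z₀, so z = z₀ + w.
Then -4 − z = -4 − (z₀ + w) = (-4 − z₀) − w = 4 − w.
f(z) = 1/(4 − w)^3 = (1/(4)^3) · (1 − w/(4))^{−3}.
By the binomial series (1−u)^{−3} = Σ_{n≥0} C(n+2, 2) u^n for |u|<1, with u = w/(4):
  c_n = C(n+2, 2) / (4)^(n+3).
  c_0 = 1/(4)^3 = 1/64.
  c_1 = 3/(4)^4 = 3/256.
  c_2 = 6/(4)^5 = 3/512.
The series is valid for |w/d| < 1, i.e. |z − z₀| < |d|.
Radius of convergence: R = |-4 − z₀| = |4| = 4 (distance from z₀ to the singularity z = -4).

c_0 = 1/64, c_1 = 3/256, c_2 = 3/512; R = 4.


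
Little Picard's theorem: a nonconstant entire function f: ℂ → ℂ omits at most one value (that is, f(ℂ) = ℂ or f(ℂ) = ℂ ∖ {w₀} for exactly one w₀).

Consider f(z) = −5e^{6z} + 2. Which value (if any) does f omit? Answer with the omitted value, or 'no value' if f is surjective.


Little Picard bounds the complement of f(ℂ) to at most one point.
e^{6z} is never zero on ℂ, so -5·e^{6z} takes every value in ℂ ∖ {0}. Adding 2 shifts the range to ℂ ∖ {2}. Thus f omits exactly the value 2.

Omitted value: 2.


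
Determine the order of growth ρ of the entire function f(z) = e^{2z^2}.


|e^{2z^2}| = e^{Re(2·z^2) + 0} ≤ e^{2|z|^2 + 0} = e^{2r^2 + 0} on |z| = r, so ρ ≤ 2. Choosing z on |z|=r so that 2·z^2 is real positive (always possible by picking arg z appropriately) gives |f(z)| = e^{2r^2 + 0}, matching the bound. The additive constant 0 does not affect log log M(r) ~ 2·log r. Hence ρ = 2.
Therefore ρ = 2.

Order ρ = 2.


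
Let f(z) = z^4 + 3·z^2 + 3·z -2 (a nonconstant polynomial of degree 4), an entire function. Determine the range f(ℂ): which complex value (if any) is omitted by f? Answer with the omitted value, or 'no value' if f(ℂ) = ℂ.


Little Picard bounds the complement of f(ℂ) to at most one point.
For every w ∈ ℂ, the equation p(z) − w = 0 is a nonconstant polynomial in z and hence has at least one root by the fundamental theorem of algebra. So p is surjective onto ℂ, omitting no value.

Omitted value: no value.


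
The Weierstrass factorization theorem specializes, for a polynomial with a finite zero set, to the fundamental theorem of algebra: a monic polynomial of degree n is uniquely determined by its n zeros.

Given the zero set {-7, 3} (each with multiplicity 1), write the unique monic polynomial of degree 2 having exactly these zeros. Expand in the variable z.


The polynomial is p(z) = ∏_{α ∈ S} (z − α), where S = {-7, 3}.
Expanding the product yields: p(z) = z^2 + 4·z -21.
The resulting polynomial has degree 2 and real coefficients as required.

p(z) = z^2 + 4·z -21.


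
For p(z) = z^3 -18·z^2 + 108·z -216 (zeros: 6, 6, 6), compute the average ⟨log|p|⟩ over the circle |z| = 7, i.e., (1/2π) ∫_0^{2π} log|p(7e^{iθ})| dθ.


Zeros: 6, 6, 6; r = 7.
Inside |z| < r: 6, 6, 6. Outside (|z| ≥ r): ∅.
p(0) = -216, so log|p(0)| = log(216) = 5.3753.
Apply Jensen: I(r) = log|p(0)| + Σ_k log(r/|z_k|), summed over zeros inside |z| < r.
  log(r/|z_k|) for z_k = 6: log(7/6) = 0.1542
  log(r/|z_k|) for z_k = 6: log(7/6) = 0.1542
  log(r/|z_k|) for z_k = 6: log(7/6) = 0.1542
Sum over inside zeros: 0.4625.
I(r) = log|p(0)| + (inside sum) = 5.3753 + 0.4625 = 5.8377.
Closed form (all zeros inside, monic): I(r) = n·log(r) = 3·log(7) = 5.8377. ✓

I(r) ≈ 5.8377.


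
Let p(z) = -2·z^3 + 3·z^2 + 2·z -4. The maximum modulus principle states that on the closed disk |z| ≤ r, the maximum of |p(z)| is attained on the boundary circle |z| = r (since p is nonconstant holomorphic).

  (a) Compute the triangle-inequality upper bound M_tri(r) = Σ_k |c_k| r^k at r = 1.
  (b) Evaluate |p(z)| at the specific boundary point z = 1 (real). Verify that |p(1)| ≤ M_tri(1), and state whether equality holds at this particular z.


Coefficients: c_0 = -4, c_1 = 2, c_2 = 3, c_3 = -2. Radius r = 1.
Part (a). Triangle bound: M_tri(r) = Σ_k |c_k| r^k
  = |-4|·1^0 + |2|·1^1 + |3|·1^2 + |-2|·1^3
  = 4 + 2 + 3 + 2 = 11.
This bounds M(r) := max_{|z|=r} |p(z)| from above; equality holds iff all terms c_k z^k can be made to align in phase at a single z on |z|=r.
Part (b). At z = 1 (real, on the circle |z| = r):
  p(1) = (-4)·1^0 + (2)·1^1 + (3)·1^2 + (-2)·1^3 = -1.
  |p(1)| = 1.
Check: |p(1)| = 1 ≤ 11 = M_tri(1). ✓ Equality does not hold at z = 1 (the coefficients have mixed signs, so the terms do not all align in phase there).

M_tri(1) = 11; |p(1)| = 1; equality at z=1: no.


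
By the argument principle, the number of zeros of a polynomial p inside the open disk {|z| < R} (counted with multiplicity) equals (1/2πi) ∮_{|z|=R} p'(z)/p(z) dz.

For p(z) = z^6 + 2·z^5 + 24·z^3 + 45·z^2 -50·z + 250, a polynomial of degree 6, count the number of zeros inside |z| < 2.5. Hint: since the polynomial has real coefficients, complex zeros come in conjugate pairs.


The zeros of p are: (1 + 2i), (1 - 2i), (-3 + 1i), (-3 - 1i), (1 + 2i), (1 - 2i).
Their magnitudes are: 2.236, 2.236, 3.162, 3.162, 2.236, 2.236.
Zeros with |z| < R = 2.5: (1 + 2i), (1 - 2i), (1 + 2i), (1 - 2i).
Count = 4.
By the argument principle, (1/2πi) ∮_{|z|=R} p'(z)/p(z) dz equals exactly this count.

Number of zeros inside |z| < 2.5: 4.


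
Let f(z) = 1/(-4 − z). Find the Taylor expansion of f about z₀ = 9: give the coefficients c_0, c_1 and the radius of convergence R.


Let w = z − z₀, so z = z₀ + w.
Then -4 − z = -4 − (z₀ + w) = (-4 − z₀) − w = -13 − w.
f(z) = 1/(-13 − w) = (1/(-13)) · 1/(1 − w/(-13)) = Σ_{n≥0} w^n / (-13)^(n+1).
So c_n = 1/(-13)^(n+1):
  c_0 = 1/(-13)^1 = -1/13.
  c_1 = 1/(-13)^2 = 1/169.
The series is valid for |w/d| < 1, i.e. |z − z₀| < |d|.
Radius of convergence: R = |-4 − z₀| = |-13| = 13 (distance from z₀ to the singularity z = -4).

c_0 = -1/13, c_1 = 1/169; R = 13.


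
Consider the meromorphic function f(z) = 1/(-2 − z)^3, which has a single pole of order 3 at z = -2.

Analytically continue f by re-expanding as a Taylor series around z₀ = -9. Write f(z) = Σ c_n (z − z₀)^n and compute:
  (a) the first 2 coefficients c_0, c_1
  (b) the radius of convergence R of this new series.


Let w = z − z₀, so z = z₀ + w.
Then -2 − z = -2 − (z₀ + w) = (-2 − z₀) − w = 7 − w.
f(z) = 1/(7 − w)^3 = (1/(7)^3) · (1 − w/(7))^{−3}.
By the binomial series (1−u)^{−3} = Σ_{n≥0} C(n+2, 2) u^n for |u|<1, with u = w/(7):
  c_n = C(n+2, 2) / (7)^(n+3).
  c_0 = 1/(7)^3 = 1/343.
  c_1 = 3/(7)^4 = 3/2401.
The series is valid for |w/d| < 1, i.e. |z − z₀| < |d|.
Radius of convergence: R = |-2 − z₀| = |7| = 7 (distance from z₀ to the singularity z = -2).

c_0 = 1/343, c_1 = 3/2401; R = 7.


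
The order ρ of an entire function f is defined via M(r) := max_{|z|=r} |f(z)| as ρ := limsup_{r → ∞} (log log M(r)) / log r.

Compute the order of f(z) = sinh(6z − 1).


sinh(w) is a linear combination of e^{iw} and e^{−iw} (or e^w, e^{−w} in the hyperbolic case), so |sinh(w)| ≤ e^{|w|}. With w = 6z − 1, |w| ≤ 6|z| + 1 = 6r + 1 on |z| = r, giving M(r) ≤ e^{6r + 1}, so ρ ≤ 1. On a suitable ray (z = it for sin/cos; z = t for sinh/cosh, t real → ∞), |sinh(6z − 1)| grows like e^{6|t|}/2, so ρ ≥ 1. Hence ρ = 1.
Therefore ρ = 1.

Order ρ = 1.


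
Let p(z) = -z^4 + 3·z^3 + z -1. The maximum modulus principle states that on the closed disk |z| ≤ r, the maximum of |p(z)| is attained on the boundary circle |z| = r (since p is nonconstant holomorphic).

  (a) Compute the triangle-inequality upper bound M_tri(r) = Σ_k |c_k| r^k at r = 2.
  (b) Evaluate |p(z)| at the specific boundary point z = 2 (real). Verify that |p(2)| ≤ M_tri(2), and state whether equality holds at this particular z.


Coefficients: c_0 = -1, c_1 = 1, c_2 = 0, c_3 = 3, c_4 = -1. Radius r = 2.
Part (a). Triangle bound: M_tri(r) = Σ_k |c_k| r^k
  = |-1|·2^0 + |1|·2^1 + |0|·2^2 + |3|·2^3 + |-1|·2^4
  = 1 + 2 + 0 + 24 + 16 = 43.
This bounds M(r) := max_{|z|=r} |p(z)| from above; equality holds iff all terms c_k z^k can be made to align in phase at a single z on |z|=r.
Part (b). At z = 2 (real, on the circle |z| = r):
  p(2) = (-1)·2^0 + (1)·2^1 + (0)·2^2 + (3)·2^3 + (-1)·2^4 = 9.
  |p(2)| = 9.
Check: |p(2)| = 9 ≤ 43 = M_tri(2). ✓ Equality does not hold at z = 2 (the coefficients have mixed signs, so the terms do not all align in phase there).

M_tri(2) = 43; |p(2)| = 9; equality at z=2: no.


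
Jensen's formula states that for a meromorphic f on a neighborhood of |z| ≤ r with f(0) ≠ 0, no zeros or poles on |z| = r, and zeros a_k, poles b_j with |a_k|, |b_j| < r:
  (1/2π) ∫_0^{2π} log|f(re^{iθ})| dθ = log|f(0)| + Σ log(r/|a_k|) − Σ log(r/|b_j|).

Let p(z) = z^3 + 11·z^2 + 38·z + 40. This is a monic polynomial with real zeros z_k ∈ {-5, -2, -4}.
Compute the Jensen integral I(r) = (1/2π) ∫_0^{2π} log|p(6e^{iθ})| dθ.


Zeros: -5, -4, -2; r = 6.
Inside |z| < r: -5, -4, -2. Outside (|z| ≥ r): ∅.
p(0) = 40, so log|p(0)| = log(40) = 3.6889.
Apply Jensen: I(r) = log|p(0)| + Σ_k log(r/|z_k|), summed over zeros inside |z| < r.
  log(r/|z_k|) for z_k = -5: log(6/5) = 0.1823
  log(r/|z_k|) for z_k = -2: log(6/2) = 1.0986
  log(r/|z_k|) for z_k = -4: log(6/4) = 0.4055
Sum over inside zeros: 1.6864.
I(r) = log|p(0)| + (inside sum) = 3.6889 + 1.6864 = 5.3753.
Closed form (all zeros inside, monic): I(r) = n·log(r) = 3·log(6) = 5.3753. ✓

I(r) ≈ 5.3753.


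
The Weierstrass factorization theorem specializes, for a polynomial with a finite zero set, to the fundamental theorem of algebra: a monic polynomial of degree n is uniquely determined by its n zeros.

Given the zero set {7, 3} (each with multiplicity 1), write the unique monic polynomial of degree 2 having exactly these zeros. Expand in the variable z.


The polynomial is p(z) = ∏_{α ∈ S} (z − α), where S = {7, 3}.
Expanding the product yields: p(z) = z^2 -10·z + 21.
The resulting polynomial has degree 2 and real coefficients as required.

p(z) = z^2 -10·z + 21.
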